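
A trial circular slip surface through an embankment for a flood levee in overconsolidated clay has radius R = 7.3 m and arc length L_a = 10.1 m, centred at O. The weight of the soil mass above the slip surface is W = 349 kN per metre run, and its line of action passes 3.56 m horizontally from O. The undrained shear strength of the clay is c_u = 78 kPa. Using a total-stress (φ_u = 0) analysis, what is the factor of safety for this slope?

Taking moments about the centre O, the resisting moment is provided by the undrained shear strength acting along the arc:
M_R = c_u·L_a·R = 78·10.10·7.3 = 5750.9 kN·m/m
M_D = W·d = 349·3.56 = 1242.4 kN·m/m
FS = M_R / M_D = 5750.9 / 1242.4 = 4.629

FS = 4.63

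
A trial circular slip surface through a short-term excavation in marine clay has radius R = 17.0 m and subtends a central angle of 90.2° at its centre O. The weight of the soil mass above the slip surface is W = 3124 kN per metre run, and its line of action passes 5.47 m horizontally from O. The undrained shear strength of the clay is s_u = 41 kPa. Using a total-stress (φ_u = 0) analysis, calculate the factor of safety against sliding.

FS = 1.09

Taking moments about the centre O, the resisting moment is provided by the undrained shear strength acting along the arc:
Arc length L_a = R·θ = 17.0·(90.2°·π/180) = 17.0·1.5743 = 26.76 m
M_R = s_u·L_a·R = 41·26.76·17.0 = 18653.7 kN·m/m
M_D = W·d = 3124·5.47 = 17088.3 kN·m/m
FS = M_R / M_D = 18653.7 / 17088.3 = 1.092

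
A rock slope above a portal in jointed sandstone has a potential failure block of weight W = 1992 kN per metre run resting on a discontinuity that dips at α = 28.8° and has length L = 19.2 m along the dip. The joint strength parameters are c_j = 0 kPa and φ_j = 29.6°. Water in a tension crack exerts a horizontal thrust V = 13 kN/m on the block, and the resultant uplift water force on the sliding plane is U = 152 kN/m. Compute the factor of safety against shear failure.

FS = 0.93

Resolving the block weight along and normal to the plane and applying the Mohr–Coulomb strength on the joint:
N' = W cosα − U − V sinα = 1992·cos28.8° − 152 − 13·sin28.8° = 1587.3 kN/m
Driving force T = W sinα + V cosα = 1992·sin28.8° + 13·cos28.8° = 971.0 kN/m
Resisting force R = c_j·L + N'·tanφ_j = 0·19.2 + 1587.3·tan29.6° = 0.0 + 901.7 = 901.7 kN/m
FS = R / T = 901.7 / 971.0 = 0.929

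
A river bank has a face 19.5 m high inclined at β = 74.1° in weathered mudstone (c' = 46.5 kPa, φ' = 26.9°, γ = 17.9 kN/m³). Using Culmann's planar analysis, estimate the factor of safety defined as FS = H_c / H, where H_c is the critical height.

FS = 1.43

H_c = (4c'/γ) · sinβ cosφ' / [1 − cos(β − φ')]
    = (4·46.5/17.9) · sin74.1°·cos26.9° / [1 − cos47.2°]
    = 10.391 · 0.8577 / 0.3206 = 27.80 m
FS = H_c / H = 27.80 / 19.5 = 1.426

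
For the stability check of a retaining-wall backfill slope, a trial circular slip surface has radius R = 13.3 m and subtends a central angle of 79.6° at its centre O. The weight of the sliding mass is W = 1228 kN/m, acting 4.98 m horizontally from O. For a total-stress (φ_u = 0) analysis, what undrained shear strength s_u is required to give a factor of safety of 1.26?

s_u = 31.4 kPa

FS = s_u·L_a·R / (W·d), so s_u = FS·W·d / (L_a·R).
Arc length L_a = R·θ = 13.3·(79.6°·π/180) = 13.3·1.3893 = 18.48 m
s_u = 1.26·1228·4.98 / (18.48·13.3) = 7705.5 / 245.75 = 31.35 kPa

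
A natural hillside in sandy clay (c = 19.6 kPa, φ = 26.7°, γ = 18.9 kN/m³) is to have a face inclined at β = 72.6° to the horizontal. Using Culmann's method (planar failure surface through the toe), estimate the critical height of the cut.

H_c = 11.63 m

Culmann's analysis gives the critical failure plane at α_cr = (β + φ)/2 = (72.6 + 26.7)/2 = 49.6°, and the critical height
H_c = (4c/γ) · sinβ cosφ / [1 − cos(β − φ)]
    = (4·19.6/18.9) · sin72.6°·cos26.7° / [1 − cos(45.9°)]
    = 4.148 · 0.9542·0.8934 / [1 − 0.6959]
    = 4.148 · 0.8525 / 0.3041
    = 11.63 m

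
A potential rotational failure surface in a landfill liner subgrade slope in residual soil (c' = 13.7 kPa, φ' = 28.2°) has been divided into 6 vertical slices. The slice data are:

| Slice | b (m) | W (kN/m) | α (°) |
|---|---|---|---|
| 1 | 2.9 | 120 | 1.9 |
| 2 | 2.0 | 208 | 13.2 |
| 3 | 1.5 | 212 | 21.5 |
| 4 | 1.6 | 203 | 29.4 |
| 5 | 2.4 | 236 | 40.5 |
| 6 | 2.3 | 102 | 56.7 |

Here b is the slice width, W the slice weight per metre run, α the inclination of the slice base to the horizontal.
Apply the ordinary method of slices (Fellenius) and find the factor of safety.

FS = 1.53

Ordinary method of slices: FS = Σ[c'·Δl_i + (W_i cosα_i)·tanφ'] / Σ W_i sinα_i, with Δl_i = b_i / cosα_i.
Slice 1: Δl = 2.9/cos1.9° = 2.902 m; N'_1 = 120·cos1.9° = 119.9; c'Δl = 39.75; W sinα = 4.0
Slice 2: Δl = 2.0/cos13.2° = 2.054 m; N'_2 = 208·cos13.2° = 202.5; c'Δl = 28.14; W sinα = 47.5
Slice 3: Δl = 1.5/cos21.5° = 1.612 m; N'_3 = 212·cos21.5° = 197.2; c'Δl = 22.09; W sinα = 77.7
Slice 4: Δl = 1.6/cos29.4° = 1.837 m; N'_4 = 203·cos29.4° = 176.9; c'Δl = 25.16; W sinα = 99.7
Slice 5: Δl = 2.4/cos40.5° = 3.156 m; N'_5 = 236·cos40.5° = 179.5; c'Δl = 43.24; W sinα = 153.3
Slice 6: Δl = 2.3/cos56.7° = 4.189 m; N'_6 = 102·cos56.7° = 56.0; c'Δl = 57.39; W sinα = 85.3
Σc'Δl = 215.8 kN/m; ΣN' = 932.0 kN/m; ΣW sinα = 467.3 kN/m
Resisting = 215.8 + 932.0·tan28.2° = 215.8 + 499.7 = 715.5 kN/m
FS = 715.5 / 467.3 = 1.531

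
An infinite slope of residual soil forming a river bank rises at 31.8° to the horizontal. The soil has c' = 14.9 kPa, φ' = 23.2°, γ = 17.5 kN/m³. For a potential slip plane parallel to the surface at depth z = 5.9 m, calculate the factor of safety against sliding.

For an infinite slope with a slip plane parallel to the surface (no pore pressure): FS = [c' + γz cos²β tanφ'] / [γz sinβ cosβ].
γz = 17.5·5.9 = 103.25 kN/m²
Numerator = 14.9 + 103.25·cos²31.8°·tan23.2° = 14.9 + 103.25·0.7223·0.4286 = 46.865 kPa
Denominator = 103.25·sin31.8°·cos31.8° = 103.25·0.5270·0.8499 = 46.241 kPa
FS = 46.865 / 46.241 = 1.013

FS = 1.01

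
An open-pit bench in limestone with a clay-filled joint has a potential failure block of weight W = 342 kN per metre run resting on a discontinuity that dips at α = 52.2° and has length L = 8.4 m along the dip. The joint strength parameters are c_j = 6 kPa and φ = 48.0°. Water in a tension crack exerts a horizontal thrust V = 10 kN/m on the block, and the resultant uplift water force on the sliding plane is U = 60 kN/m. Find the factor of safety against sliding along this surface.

Resolving the block weight along and normal to the plane and applying the Mohr–Coulomb strength on the joint:
N' = W cosα − U − V sinα = 342·cos52.2° − 60 − 10·sin52.2° = 141.7 kN/m
Driving force T = W sinα + V cosα = 342·sin52.2° + 10·cos52.2° = 276.4 kN/m
Resisting force R = c_j·L + N'·tanφ = 6·8.4 + 141.7·tan48.0° = 50.4 + 157.4 = 207.8 kN/m
FS = R / T = 207.8 / 276.4 = 0.752

FS = 0.75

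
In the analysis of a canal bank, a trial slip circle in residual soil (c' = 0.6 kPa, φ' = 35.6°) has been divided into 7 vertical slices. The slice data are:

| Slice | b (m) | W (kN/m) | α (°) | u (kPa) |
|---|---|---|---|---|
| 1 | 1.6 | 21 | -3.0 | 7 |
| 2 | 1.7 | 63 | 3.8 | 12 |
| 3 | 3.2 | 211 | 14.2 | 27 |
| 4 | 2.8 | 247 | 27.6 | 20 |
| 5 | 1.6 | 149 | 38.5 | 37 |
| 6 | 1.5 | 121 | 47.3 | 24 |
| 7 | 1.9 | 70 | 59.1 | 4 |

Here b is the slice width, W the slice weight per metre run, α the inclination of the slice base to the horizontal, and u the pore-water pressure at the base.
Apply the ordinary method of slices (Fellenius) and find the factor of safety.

Ordinary method of slices: FS = Σ[c'·Δl_i + (W_i cosα_i − u_i·Δl_i)·tanφ'] / Σ W_i sinα_i, with Δl_i = b_i / cosα_i.
Slice 1: Δl = 1.6/cos(-3.0°) = 1.602 m; N'_1 = 21·cos(-3.0°) − 7·1.602 = 9.8; c'Δl = 0.96; W sinα = -1.1
Slice 2: Δl = 1.7/cos3.8° = 1.704 m; N'_2 = 63·cos3.8° − 12·1.704 = 42.4; c'Δl = 1.02; W sinα = 4.2
Slice 3: Δl = 3.2/cos14.2° = 3.301 m; N'_3 = 211·cos14.2° − 27·3.301 = 115.4; c'Δl = 1.98; W sinα = 51.8
Slice 4: Δl = 2.8/cos27.6° = 3.160 m; N'_4 = 247·cos27.6° − 20·3.160 = 155.7; c'Δl = 1.90; W sinα = 114.4
Slice 5: Δl = 1.6/cos38.5° = 2.044 m; N'_5 = 149·cos38.5° − 37·2.044 = 41.0; c'Δl = 1.23; W sinα = 92.8
Slice 6: Δl = 1.5/cos47.3° = 2.212 m; N'_6 = 121·cos47.3° − 24·2.212 = 29.0; c'Δl = 1.33; W sinα = 88.9
Slice 7: Δl = 1.9/cos59.1° = 3.700 m; N'_7 = 70·cos59.1° − 4·3.700 = 21.1; c'Δl = 2.22; W sinα = 60.1
Σc'Δl = 10.6 kN/m; ΣN' = 414.4 kN/m; ΣW sinα = 411.0 kN/m
Resisting = 10.6 + 414.4·tan35.6° = 10.6 + 296.7 = 307.3 kN/m
FS = 307.3 / 411.0 = 0.748

FS = 0.75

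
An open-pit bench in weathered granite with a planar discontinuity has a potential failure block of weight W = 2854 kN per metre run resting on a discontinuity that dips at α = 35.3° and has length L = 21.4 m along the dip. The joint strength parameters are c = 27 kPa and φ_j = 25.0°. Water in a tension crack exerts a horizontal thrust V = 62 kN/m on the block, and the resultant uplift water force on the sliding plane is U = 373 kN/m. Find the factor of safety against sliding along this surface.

FS = 0.87

Resolving the block weight along and normal to the plane and applying the Mohr–Coulomb strength on the joint:
N' = W cosα − U − V sinα = 2854·cos35.3° − 373 − 62·sin35.3° = 1920.4 kN/m
Driving force T = W sinα + V cosα = 2854·sin35.3° + 62·cos35.3° = 1699.8 kN/m
Resisting force R = c·L + N'·tanφ_j = 27·21.4 + 1920.4·tan25.0° = 577.8 + 895.5 = 1473.3 kN/m
FS = R / T = 1473.3 / 1699.8 = 0.867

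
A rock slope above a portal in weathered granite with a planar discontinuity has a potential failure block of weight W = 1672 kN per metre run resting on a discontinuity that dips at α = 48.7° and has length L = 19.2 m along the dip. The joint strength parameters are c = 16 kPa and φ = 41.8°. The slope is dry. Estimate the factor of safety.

FS = 1.03

Resolving the block weight along and normal to the plane and applying the Mohr–Coulomb strength on the joint:
N' = W cosα = 1672·cos48.7° = 1103.5 kN/m
Driving force T = W sinα = 1672·sin48.7° = 1256.1 kN/m
Resisting force R = c·L + N'·tanφ = 16·19.2 + 1103.5·tan41.8° = 307.2 + 986.7 = 1293.9 kN/m
FS = R / T = 1293.9 / 1256.1 = 1.030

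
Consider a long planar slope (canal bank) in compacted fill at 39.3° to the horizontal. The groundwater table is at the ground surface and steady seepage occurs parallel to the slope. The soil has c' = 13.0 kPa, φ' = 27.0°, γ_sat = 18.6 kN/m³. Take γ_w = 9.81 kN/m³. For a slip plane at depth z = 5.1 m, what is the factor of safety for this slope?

FS = 0.57

With seepage parallel to the slope and the water table at the surface, the effective normal stress on the slip plane uses the buoyant unit weight γ' = γ_sat − γ_w while the driving shear stress uses γ_sat:
FS = [c' + γ' z cos²β tanφ'] / [γ_sat z sinβ cosβ]
γ' = 18.6 − 9.81 = 8.79 kN/m³
Numerator = 13.0 + 8.79·5.1·cos²39.3°·tan27.0° = 13.0 + 8.79·5.1·0.5988·0.5095 = 26.678 kPa
Denominator = 18.6·5.1·sin39.3°·cos39.3° = 18.6·5.1·0.6334·0.7738 = 46.494 kPa
FS = 26.678 / 46.494 = 0.574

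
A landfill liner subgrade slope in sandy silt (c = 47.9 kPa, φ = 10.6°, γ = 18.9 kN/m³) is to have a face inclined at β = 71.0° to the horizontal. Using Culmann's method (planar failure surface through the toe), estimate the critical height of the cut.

H_c = 18.62 m

Culmann's analysis gives the critical failure plane at α_cr = (β + φ)/2 = (71.0 + 10.6)/2 = 40.8°, and the critical height
H_c = (4c/γ) · sinβ cosφ / [1 − cos(β − φ)]
    = (4·47.9/18.9) · sin71.0°·cos10.6° / [1 − cos(60.4°)]
    = 10.138 · 0.9455·0.9829 / [1 − 0.4939]
    = 10.138 · 0.9294 / 0.5061
    = 18.62 m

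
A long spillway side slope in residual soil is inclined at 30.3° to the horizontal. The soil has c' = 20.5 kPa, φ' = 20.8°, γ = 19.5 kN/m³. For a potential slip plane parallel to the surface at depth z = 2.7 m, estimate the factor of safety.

FS = 1.54

For an infinite slope with a slip plane parallel to the surface (no pore pressure): FS = [c' + γz cos²β tanφ'] / [γz sinβ cosβ].
γz = 19.5·2.7 = 52.65 kN/m²
Numerator = 20.5 + 52.65·cos²30.3°·tan20.8° = 20.5 + 52.65·0.7455·0.3799 = 35.409 kPa
Denominator = 52.65·sin30.3°·cos30.3° = 52.65·0.5045·0.8634 = 22.935 kPa
FS = 35.409 / 22.935 = 1.544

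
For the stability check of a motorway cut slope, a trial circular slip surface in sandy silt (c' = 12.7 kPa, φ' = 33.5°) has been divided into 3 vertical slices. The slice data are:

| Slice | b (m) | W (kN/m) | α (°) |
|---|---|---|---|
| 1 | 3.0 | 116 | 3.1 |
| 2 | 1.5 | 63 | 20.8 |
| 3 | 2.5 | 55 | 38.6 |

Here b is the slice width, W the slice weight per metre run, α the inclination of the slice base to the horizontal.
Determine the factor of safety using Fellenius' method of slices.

Ordinary method of slices: FS = Σ[c'·Δl_i + (W_i cosα_i)·tanφ'] / Σ W_i sinα_i, with Δl_i = b_i / cosα_i.
Slice 1: Δl = 3.0/cos3.1° = 3.004 m; N'_1 = 116·cos3.1° = 115.8; c'Δl = 38.16; W sinα = 6.3
Slice 2: Δl = 1.5/cos20.8° = 1.605 m; N'_2 = 63·cos20.8° = 58.9; c'Δl = 20.38; W sinα = 22.4
Slice 3: Δl = 2.5/cos38.6° = 3.199 m; N'_3 = 55·cos38.6° = 43.0; c'Δl = 40.63; W sinα = 34.3
Σc'Δl = 99.2 kN/m; ΣN' = 217.7 kN/m; ΣW sinα = 63.0 kN/m
Resisting = 99.2 + 217.7·tan33.5° = 99.2 + 144.1 = 243.3 kN/m
FS = 243.3 / 63.0 = 3.864

FS = 3.86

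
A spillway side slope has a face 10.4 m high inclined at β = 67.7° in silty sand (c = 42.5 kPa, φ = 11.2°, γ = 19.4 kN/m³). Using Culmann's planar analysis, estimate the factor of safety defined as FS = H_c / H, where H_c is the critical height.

H_c = (4c/γ) · sinβ cosφ / [1 − cos(β − φ)]
    = (4·42.5/19.4) · sin67.7°·cos11.2° / [1 − cos56.5°]
    = 8.763 · 0.9076 / 0.4481 = 17.75 m
FS = H_c / H = 17.75 / 10.4 = 1.707

FS = 1.71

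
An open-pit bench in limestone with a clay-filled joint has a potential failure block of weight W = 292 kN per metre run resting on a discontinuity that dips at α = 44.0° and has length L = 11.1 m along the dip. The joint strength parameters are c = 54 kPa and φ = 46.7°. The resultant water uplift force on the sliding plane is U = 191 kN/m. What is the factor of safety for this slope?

Resolving the block weight along and normal to the plane and applying the Mohr–Coulomb strength on the joint:
N' = W cosα − U = 292·cos44.0° − 191 = 19.0 kN/m
Driving force T = W sinα = 292·sin44.0° = 202.8 kN/m
Resisting force R = c·L + N'·tanφ = 54·11.1 + 19.0·tan46.7° = 599.4 + 20.2 = 619.6 kN/m
FS = R / T = 619.6 / 202.8 = 3.055

FS = 3.05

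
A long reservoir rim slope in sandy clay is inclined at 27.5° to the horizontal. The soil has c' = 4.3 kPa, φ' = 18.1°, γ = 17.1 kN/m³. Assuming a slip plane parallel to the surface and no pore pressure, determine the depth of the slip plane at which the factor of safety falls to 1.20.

Setting FS = 1.20 in FS = [c' + γz cos²β tanφ'] / [γz sinβ cosβ] and solving for z:
z = c' / [γ cosβ (FS·sinβ − cosβ·tanφ')]
  = 4.3 / [17.1·cos27.5°·(1.20·sin27.5° − cos27.5°·tan18.1°)]
  = 4.3 / [17.1·0.8870·(1.20·0.4617 − 0.8870·0.3269)]
  = 4.3 / 4.0070 = 1.073 m

z = 1.07 m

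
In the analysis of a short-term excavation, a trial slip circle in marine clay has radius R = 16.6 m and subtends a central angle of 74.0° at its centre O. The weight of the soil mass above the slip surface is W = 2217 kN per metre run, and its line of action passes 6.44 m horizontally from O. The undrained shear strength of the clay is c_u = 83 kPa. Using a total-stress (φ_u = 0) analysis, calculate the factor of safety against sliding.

Taking moments about the centre O, the resisting moment is provided by the undrained shear strength acting along the arc:
Arc length L_a = R·θ = 16.6·(74.0°·π/180) = 16.6·1.2915 = 21.44 m
M_R = c_u·L_a·R = 83·21.44·16.6 = 29539.5 kN·m/m
M_D = W·d = 2217·6.44 = 14277.5 kN·m/m
FS = M_R / M_D = 29539.5 / 14277.5 = 2.069

FS = 2.07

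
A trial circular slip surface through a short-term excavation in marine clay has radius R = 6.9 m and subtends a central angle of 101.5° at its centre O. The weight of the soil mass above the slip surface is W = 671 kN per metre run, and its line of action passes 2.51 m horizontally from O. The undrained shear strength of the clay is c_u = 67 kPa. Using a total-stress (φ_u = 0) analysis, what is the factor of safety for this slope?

FS = 3.36

Taking moments about the centre O, the resisting moment is provided by the undrained shear strength acting along the arc:
Arc length L_a = R·θ = 6.9·(101.5°·π/180) = 6.9·1.7715 = 12.22 m
M_R = c_u·L_a·R = 67·12.22·6.9 = 5650.9 kN·m/m
M_D = W·d = 671·2.51 = 1684.2 kN·m/m
FS = M_R / M_D = 5650.9 / 1684.2 = 3.355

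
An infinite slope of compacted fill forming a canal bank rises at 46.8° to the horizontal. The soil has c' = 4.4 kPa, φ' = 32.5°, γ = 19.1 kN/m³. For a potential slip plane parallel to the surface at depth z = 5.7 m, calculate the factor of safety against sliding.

FS = 0.68

For an infinite slope with a slip plane parallel to the surface (no pore pressure): FS = [c' + γz cos²β tanφ'] / [γz sinβ cosβ].
γz = 19.1·5.7 = 108.87 kN/m²
Numerator = 4.4 + 108.87·cos²46.8°·tan32.5° = 4.4 + 108.87·0.4686·0.6371 = 36.901 kPa
Denominator = 108.87·sin46.8°·cos46.8° = 108.87·0.7290·0.6845 = 54.328 kPa
FS = 36.901 / 54.328 = 0.679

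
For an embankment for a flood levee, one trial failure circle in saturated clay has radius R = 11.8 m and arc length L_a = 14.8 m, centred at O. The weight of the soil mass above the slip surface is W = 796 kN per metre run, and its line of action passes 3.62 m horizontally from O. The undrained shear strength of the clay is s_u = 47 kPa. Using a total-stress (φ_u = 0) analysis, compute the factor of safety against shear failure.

FS = 2.85

Taking moments about the centre O, the resisting moment is provided by the undrained shear strength acting along the arc:
M_R = s_u·L_a·R = 47·14.80·11.8 = 8208.1 kN·m/m
M_D = W·d = 796·3.62 = 2881.5 kN·m/m
FS = M_R / M_D = 8208.1 / 2881.5 = 2.849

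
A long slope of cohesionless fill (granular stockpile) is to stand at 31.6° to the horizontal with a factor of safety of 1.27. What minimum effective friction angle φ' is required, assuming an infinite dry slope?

FS = tanφ'/tanβ ⇒ tanφ' = FS · tanβ = 1.27 · tan31.6° = 0.7813
φ' = arctan(0.7813) = 38.00°

φ' = 38.0°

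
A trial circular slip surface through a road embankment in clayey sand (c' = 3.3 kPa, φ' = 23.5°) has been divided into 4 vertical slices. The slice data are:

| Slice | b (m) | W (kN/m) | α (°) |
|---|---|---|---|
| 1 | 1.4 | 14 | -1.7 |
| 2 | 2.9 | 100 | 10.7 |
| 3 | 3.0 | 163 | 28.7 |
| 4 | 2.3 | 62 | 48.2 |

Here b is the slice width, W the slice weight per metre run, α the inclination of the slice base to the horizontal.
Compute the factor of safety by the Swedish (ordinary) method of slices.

Ordinary method of slices: FS = Σ[c'·Δl_i + (W_i cosα_i)·tanφ'] / Σ W_i sinα_i, with Δl_i = b_i / cosα_i.
Slice 1: Δl = 1.4/cos(-1.7°) = 1.401 m; N'_1 = 14·cos(-1.7°) = 14.0; c'Δl = 4.62; W sinα = -0.4
Slice 2: Δl = 2.9/cos10.7° = 2.951 m; N'_2 = 100·cos10.7° = 98.3; c'Δl = 9.74; W sinα = 18.6
Slice 3: Δl = 3.0/cos28.7° = 3.420 m; N'_3 = 163·cos28.7° = 143.0; c'Δl = 11.29; W sinα = 78.3
Slice 4: Δl = 2.3/cos48.2° = 3.451 m; N'_4 = 62·cos48.2° = 41.3; c'Δl = 11.39; W sinα = 46.2
Σc'Δl = 37.0 kN/m; ΣN' = 296.6 kN/m; ΣW sinα = 142.6 kN/m
Resisting = 37.0 + 296.6·tan23.5° = 37.0 + 128.9 = 166.0 kN/m
FS = 166.0 / 142.6 = 1.164

FS = 1.16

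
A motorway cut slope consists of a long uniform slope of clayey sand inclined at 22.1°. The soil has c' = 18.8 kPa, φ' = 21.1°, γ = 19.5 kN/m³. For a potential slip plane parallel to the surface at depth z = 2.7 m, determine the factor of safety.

FS = 1.97

For an infinite slope with a slip plane parallel to the surface (no pore pressure): FS = [c' + γz cos²β tanφ'] / [γz sinβ cosβ].
γz = 19.5·2.7 = 52.65 kN/m²
Numerator = 18.8 + 52.65·cos²22.1°·tan21.1° = 18.8 + 52.65·0.8585·0.3859 = 36.240 kPa
Denominator = 52.65·sin22.1°·cos22.1° = 52.65·0.3762·0.9265 = 18.353 kPa
FS = 36.240 / 18.353 = 1.975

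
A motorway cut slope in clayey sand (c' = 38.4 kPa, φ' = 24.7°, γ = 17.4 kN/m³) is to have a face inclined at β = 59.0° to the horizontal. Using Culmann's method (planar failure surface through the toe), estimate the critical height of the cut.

H_c = 39.53 m

Culmann's analysis gives the critical failure plane at α_cr = (β + φ')/2 = (59.0 + 24.7)/2 = 41.9°, and the critical height
H_c = (4c'/γ) · sinβ cosφ' / [1 − cos(β − φ')]
    = (4·38.4/17.4) · sin59.0°·cos24.7° / [1 − cos(34.3°)]
    = 8.828 · 0.8572·0.9085 / [1 − 0.8261]
    = 8.828 · 0.7787 / 0.1739
    = 39.53 m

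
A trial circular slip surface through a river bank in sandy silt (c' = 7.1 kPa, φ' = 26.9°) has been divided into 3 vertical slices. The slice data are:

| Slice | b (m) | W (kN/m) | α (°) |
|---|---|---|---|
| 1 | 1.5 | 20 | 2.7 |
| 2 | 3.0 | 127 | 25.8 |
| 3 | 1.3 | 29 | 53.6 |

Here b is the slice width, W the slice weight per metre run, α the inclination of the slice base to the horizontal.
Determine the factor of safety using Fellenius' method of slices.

Ordinary method of slices: FS = Σ[c'·Δl_i + (W_i cosα_i)·tanφ'] / Σ W_i sinα_i, with Δl_i = b_i / cosα_i.
Slice 1: Δl = 1.5/cos2.7° = 1.502 m; N'_1 = 20·cos2.7° = 20.0; c'Δl = 10.66; W sinα = 0.9
Slice 2: Δl = 3.0/cos25.8° = 3.332 m; N'_2 = 127·cos25.8° = 114.3; c'Δl = 23.66; W sinα = 55.3
Slice 3: Δl = 1.3/cos53.6° = 2.191 m; N'_3 = 29·cos53.6° = 17.2; c'Δl = 15.55; W sinα = 23.3
Σc'Δl = 49.9 kN/m; ΣN' = 151.5 kN/m; ΣW sinα = 79.6 kN/m
Resisting = 49.9 + 151.5·tan26.9° = 49.9 + 76.9 = 126.7 kN/m
FS = 126.7 / 79.6 = 1.593

FS = 1.59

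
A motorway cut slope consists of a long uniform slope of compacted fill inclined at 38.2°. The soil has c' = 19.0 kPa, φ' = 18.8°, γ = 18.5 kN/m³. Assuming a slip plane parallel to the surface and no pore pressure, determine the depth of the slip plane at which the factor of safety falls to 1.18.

Setting FS = 1.18 in FS = [c' + γz cos²β tanφ'] / [γz sinβ cosβ] and solving for z:
z = c' / [γ cosβ (FS·sinβ − cosβ·tanφ')]
  = 19.0 / [18.5·cos38.2°·(1.18·sin38.2° − cos38.2°·tan18.8°)]
  = 19.0 / [18.5·0.7859·(1.18·0.6184 − 0.7859·0.3404)]
  = 19.0 / 6.7195 = 2.828 m

z = 2.83 m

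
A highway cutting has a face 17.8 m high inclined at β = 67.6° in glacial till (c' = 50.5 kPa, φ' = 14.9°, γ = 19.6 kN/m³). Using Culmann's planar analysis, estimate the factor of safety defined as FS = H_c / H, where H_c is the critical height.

H_c = (4c'/γ) · sinβ cosφ' / [1 − cos(β − φ')]
    = (4·50.5/19.6) · sin67.6°·cos14.9° / [1 − cos52.7°]
    = 10.306 · 0.8935 / 0.3940 = 23.37 m
FS = H_c / H = 23.37 / 17.8 = 1.313

FS = 1.31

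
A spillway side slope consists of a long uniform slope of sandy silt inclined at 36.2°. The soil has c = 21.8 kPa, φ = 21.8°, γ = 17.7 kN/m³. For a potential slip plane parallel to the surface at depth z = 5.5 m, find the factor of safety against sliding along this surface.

For an infinite slope with a slip plane parallel to the surface (no pore pressure): FS = [c + γz cos²β tanφ] / [γz sinβ cosβ].
γz = 17.7·5.5 = 97.35 kN/m²
Numerator = 21.8 + 97.35·cos²36.2°·tan21.8° = 21.8 + 97.35·0.6512·0.4000 = 47.155 kPa
Denominator = 97.35·sin36.2°·cos36.2° = 97.35·0.5906·0.8070 = 46.397 kPa
FS = 47.155 / 46.397 = 1.016

FS = 1.02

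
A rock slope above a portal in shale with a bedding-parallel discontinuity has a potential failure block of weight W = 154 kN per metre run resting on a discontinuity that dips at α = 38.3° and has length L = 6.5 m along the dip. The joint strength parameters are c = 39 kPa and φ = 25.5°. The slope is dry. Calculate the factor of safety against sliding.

Resolving the block weight along and normal to the plane and applying the Mohr–Coulomb strength on the joint:
N' = W cosα = 154·cos38.3° = 120.9 kN/m
Driving force T = W sinα = 154·sin38.3° = 95.4 kN/m
Resisting force R = c·L + N'·tanφ = 39·6.5 + 120.9·tan25.5° = 253.5 + 57.6 = 311.1 kN/m
FS = R / T = 311.1 / 95.4 = 3.260

FS = 3.26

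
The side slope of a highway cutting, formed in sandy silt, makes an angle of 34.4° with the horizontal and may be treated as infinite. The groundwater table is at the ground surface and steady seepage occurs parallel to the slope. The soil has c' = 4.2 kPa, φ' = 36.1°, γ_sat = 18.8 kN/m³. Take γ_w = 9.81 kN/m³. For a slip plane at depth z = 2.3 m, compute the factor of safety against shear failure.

With seepage parallel to the slope and the water table at the surface, the effective normal stress on the slip plane uses the buoyant unit weight γ' = γ_sat − γ_w while the driving shear stress uses γ_sat:
FS = [c' + γ' z cos²β tanφ'] / [γ_sat z sinβ cosβ]
γ' = 18.8 − 9.81 = 8.99 kN/m³
Numerator = 4.2 + 8.99·2.3·cos²34.4°·tan36.1° = 4.2 + 8.99·2.3·0.6808·0.7292 = 14.465 kPa
Denominator = 18.8·2.3·sin34.4°·cos34.4° = 18.8·2.3·0.5650·0.8251 = 20.157 kPa
FS = 14.465 / 20.157 = 0.718

FS = 0.72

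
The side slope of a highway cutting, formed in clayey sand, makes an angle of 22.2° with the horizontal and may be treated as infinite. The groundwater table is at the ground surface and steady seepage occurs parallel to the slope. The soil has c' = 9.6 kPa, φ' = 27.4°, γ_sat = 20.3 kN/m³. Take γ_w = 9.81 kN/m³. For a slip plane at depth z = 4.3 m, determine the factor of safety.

FS = 0.97

With seepage parallel to the slope and the water table at the surface, the effective normal stress on the slip plane uses the buoyant unit weight γ' = γ_sat − γ_w while the driving shear stress uses γ_sat:
FS = [c' + γ' z cos²β tanφ'] / [γ_sat z sinβ cosβ]
γ' = 20.3 − 9.81 = 10.49 kN/m³
Numerator = 9.6 + 10.49·4.3·cos²22.2°·tan27.4° = 9.6 + 10.49·4.3·0.8572·0.5184 = 29.643 kPa
Denominator = 20.3·4.3·sin22.2°·cos22.2° = 20.3·4.3·0.3778·0.9259 = 30.537 kPa
FS = 29.643 / 30.537 = 0.971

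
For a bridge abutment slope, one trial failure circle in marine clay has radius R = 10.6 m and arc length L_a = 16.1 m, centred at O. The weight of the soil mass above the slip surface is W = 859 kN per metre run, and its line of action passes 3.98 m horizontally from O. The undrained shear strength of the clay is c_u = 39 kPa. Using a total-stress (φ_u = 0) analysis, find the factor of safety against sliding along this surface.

Taking moments about the centre O, the resisting moment is provided by the undrained shear strength acting along the arc:
M_R = c_u·L_a·R = 39·16.10·10.6 = 6655.7 kN·m/m
M_D = W·d = 859·3.98 = 3418.8 kN·m/m
FS = M_R / M_D = 6655.7 / 3418.8 = 1.947

FS = 1.95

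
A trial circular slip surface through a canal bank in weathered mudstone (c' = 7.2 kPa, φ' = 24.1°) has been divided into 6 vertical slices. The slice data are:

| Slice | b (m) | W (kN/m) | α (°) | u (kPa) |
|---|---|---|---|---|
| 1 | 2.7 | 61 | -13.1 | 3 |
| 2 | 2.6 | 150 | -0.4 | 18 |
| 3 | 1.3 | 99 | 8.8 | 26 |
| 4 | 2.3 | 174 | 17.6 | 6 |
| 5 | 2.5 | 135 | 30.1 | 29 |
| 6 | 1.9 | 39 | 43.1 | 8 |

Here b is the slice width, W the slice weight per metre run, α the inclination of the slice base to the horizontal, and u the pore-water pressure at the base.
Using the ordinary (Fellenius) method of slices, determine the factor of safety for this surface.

FS = 1.96

Ordinary method of slices: FS = Σ[c'·Δl_i + (W_i cosα_i − u_i·Δl_i)·tanφ'] / Σ W_i sinα_i, with Δl_i = b_i / cosα_i.
Slice 1: Δl = 2.7/cos(-13.1°) = 2.772 m; N'_1 = 61·cos(-13.1°) − 3·2.772 = 51.1; c'Δl = 19.96; W sinα = -13.8
Slice 2: Δl = 2.6/cos(-0.4°) = 2.600 m; N'_2 = 150·cos(-0.4°) − 18·2.600 = 103.2; c'Δl = 18.72; W sinα = -1.0
Slice 3: Δl = 1.3/cos8.8° = 1.315 m; N'_3 = 99·cos8.8° − 26·1.315 = 63.6; c'Δl = 9.47; W sinα = 15.1
Slice 4: Δl = 2.3/cos17.6° = 2.413 m; N'_4 = 174·cos17.6° − 6·2.413 = 151.4; c'Δl = 17.37; W sinα = 52.6
Slice 5: Δl = 2.5/cos30.1° = 2.890 m; N'_5 = 135·cos30.1° − 29·2.890 = 33.0; c'Δl = 20.81; W sinα = 67.7
Slice 6: Δl = 1.9/cos43.1° = 2.602 m; N'_6 = 39·cos43.1° − 8·2.602 = 7.7; c'Δl = 18.74; W sinα = 26.6
Σc'Δl = 105.1 kN/m; ΣN' = 410.0 kN/m; ΣW sinα = 147.2 kN/m
Resisting = 105.1 + 410.0·tan24.1° = 105.1 + 183.4 = 288.4 kN/m
FS = 288.4 / 147.2 = 1.959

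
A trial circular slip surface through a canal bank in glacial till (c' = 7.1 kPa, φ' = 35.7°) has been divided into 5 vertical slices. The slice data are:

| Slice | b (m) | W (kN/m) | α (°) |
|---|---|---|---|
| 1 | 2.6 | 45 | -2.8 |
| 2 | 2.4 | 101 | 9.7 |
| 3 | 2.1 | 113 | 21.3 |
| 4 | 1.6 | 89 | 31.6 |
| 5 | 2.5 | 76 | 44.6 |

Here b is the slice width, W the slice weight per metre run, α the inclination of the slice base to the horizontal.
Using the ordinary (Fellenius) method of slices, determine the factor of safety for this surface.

FS = 2.33

Ordinary method of slices: FS = Σ[c'·Δl_i + (W_i cosα_i)·tanφ'] / Σ W_i sinα_i, with Δl_i = b_i / cosα_i.
Slice 1: Δl = 2.6/cos(-2.8°) = 2.603 m; N'_1 = 45·cos(-2.8°) = 44.9; c'Δl = 18.48; W sinα = -2.2
Slice 2: Δl = 2.4/cos9.7° = 2.435 m; N'_2 = 101·cos9.7° = 99.6; c'Δl = 17.29; W sinα = 17.0
Slice 3: Δl = 2.1/cos21.3° = 2.254 m; N'_3 = 113·cos21.3° = 105.3; c'Δl = 16.00; W sinα = 41.0
Slice 4: Δl = 1.6/cos31.6° = 1.879 m; N'_4 = 89·cos31.6° = 75.8; c'Δl = 13.34; W sinα = 46.6
Slice 5: Δl = 2.5/cos44.6° = 3.511 m; N'_5 = 76·cos44.6° = 54.1; c'Δl = 24.93; W sinα = 53.4
Σc'Δl = 90.0 kN/m; ΣN' = 379.7 kN/m; ΣW sinα = 155.9 kN/m
Resisting = 90.0 + 379.7·tan35.7° = 90.0 + 272.8 = 362.9 kN/m
FS = 362.9 / 155.9 = 2.328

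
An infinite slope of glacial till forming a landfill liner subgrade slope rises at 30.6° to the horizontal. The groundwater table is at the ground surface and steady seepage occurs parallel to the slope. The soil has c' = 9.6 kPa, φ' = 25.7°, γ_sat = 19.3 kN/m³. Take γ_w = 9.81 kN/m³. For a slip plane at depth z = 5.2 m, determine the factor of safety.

With seepage parallel to the slope and the water table at the surface, the effective normal stress on the slip plane uses the buoyant unit weight γ' = γ_sat − γ_w while the driving shear stress uses γ_sat:
FS = [c' + γ' z cos²β tanφ'] / [γ_sat z sinβ cosβ]
γ' = 19.3 − 9.81 = 9.49 kN/m³
Numerator = 9.6 + 9.49·5.2·cos²30.6°·tan25.7° = 9.6 + 9.49·5.2·0.7409·0.4813 = 27.196 kPa
Denominator = 19.3·5.2·sin30.6°·cos30.6° = 19.3·5.2·0.5090·0.8607 = 43.973 kPa
FS = 27.196 / 43.973 = 0.618

FS = 0.62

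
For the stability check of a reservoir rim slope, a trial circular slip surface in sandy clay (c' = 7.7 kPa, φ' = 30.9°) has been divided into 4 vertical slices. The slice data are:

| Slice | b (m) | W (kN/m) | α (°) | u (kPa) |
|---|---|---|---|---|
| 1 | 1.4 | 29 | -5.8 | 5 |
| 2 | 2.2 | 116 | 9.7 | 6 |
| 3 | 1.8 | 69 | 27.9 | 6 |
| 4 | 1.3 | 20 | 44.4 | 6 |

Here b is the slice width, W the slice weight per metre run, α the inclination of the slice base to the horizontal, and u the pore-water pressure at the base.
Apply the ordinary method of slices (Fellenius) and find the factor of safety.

Ordinary method of slices: FS = Σ[c'·Δl_i + (W_i cosα_i − u_i·Δl_i)·tanφ'] / Σ W_i sinα_i, with Δl_i = b_i / cosα_i.
Slice 1: Δl = 1.4/cos(-5.8°) = 1.407 m; N'_1 = 29·cos(-5.8°) − 5·1.407 = 21.8; c'Δl = 10.84; W sinα = -2.9
Slice 2: Δl = 2.2/cos9.7° = 2.232 m; N'_2 = 116·cos9.7° − 6·2.232 = 101.0; c'Δl = 17.19; W sinα = 19.5
Slice 3: Δl = 1.8/cos27.9° = 2.037 m; N'_3 = 69·cos27.9° − 6·2.037 = 48.8; c'Δl = 15.68; W sinα = 32.3
Slice 4: Δl = 1.3/cos44.4° = 1.820 m; N'_4 = 20·cos44.4° − 6·1.820 = 3.4; c'Δl = 14.01; W sinα = 14.0
Σc'Δl = 57.7 kN/m; ΣN' = 174.9 kN/m; ΣW sinα = 62.9 kN/m
Resisting = 57.7 + 174.9·tan30.9° = 57.7 + 104.7 = 162.4 kN/m
FS = 162.4 / 62.9 = 2.582

FS = 2.58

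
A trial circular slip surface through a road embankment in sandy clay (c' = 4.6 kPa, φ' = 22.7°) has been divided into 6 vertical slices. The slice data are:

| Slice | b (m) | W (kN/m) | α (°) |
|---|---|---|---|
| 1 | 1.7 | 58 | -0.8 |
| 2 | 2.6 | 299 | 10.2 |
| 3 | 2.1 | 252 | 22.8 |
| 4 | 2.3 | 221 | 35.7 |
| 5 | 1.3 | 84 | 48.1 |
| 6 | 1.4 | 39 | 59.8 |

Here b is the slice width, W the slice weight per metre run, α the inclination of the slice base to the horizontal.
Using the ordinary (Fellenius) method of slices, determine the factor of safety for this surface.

FS = 1.11

Ordinary method of slices: FS = Σ[c'·Δl_i + (W_i cosα_i)·tanφ'] / Σ W_i sinα_i, with Δl_i = b_i / cosα_i.
Slice 1: Δl = 1.7/cos(-0.8°) = 1.700 m; N'_1 = 58·cos(-0.8°) = 58.0; c'Δl = 7.82; W sinα = -0.8
Slice 2: Δl = 2.6/cos10.2° = 2.642 m; N'_2 = 299·cos10.2° = 294.3; c'Δl = 12.15; W sinα = 52.9
Slice 3: Δl = 2.1/cos22.8° = 2.278 m; N'_3 = 252·cos22.8° = 232.3; c'Δl = 10.48; W sinα = 97.7
Slice 4: Δl = 2.3/cos35.7° = 2.832 m; N'_4 = 221·cos35.7° = 179.5; c'Δl = 13.03; W sinα = 129.0
Slice 5: Δl = 1.3/cos48.1° = 1.947 m; N'_5 = 84·cos48.1° = 56.1; c'Δl = 8.95; W sinα = 62.5
Slice 6: Δl = 1.4/cos59.8° = 2.783 m; N'_6 = 39·cos59.8° = 19.6; c'Δl = 12.80; W sinα = 33.7
Σc'Δl = 65.2 kN/m; ΣN' = 839.8 kN/m; ΣW sinα = 375.0 kN/m
Resisting = 65.2 + 839.8·tan22.7° = 65.2 + 351.3 = 416.5 kN/m
FS = 416.5 / 375.0 = 1.111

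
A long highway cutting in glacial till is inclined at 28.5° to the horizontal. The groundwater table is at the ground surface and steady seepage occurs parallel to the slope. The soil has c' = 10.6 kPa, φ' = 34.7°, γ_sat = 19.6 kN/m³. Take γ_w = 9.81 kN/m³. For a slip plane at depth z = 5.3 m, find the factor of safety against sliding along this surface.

FS = 0.88

With seepage parallel to the slope and the water table at the surface, the effective normal stress on the slip plane uses the buoyant unit weight γ' = γ_sat − γ_w while the driving shear stress uses γ_sat:
FS = [c' + γ' z cos²β tanφ'] / [γ_sat z sinβ cosβ]
γ' = 19.6 − 9.81 = 9.79 kN/m³
Numerator = 10.6 + 9.79·5.3·cos²28.5°·tan34.7° = 10.6 + 9.79·5.3·0.7723·0.6924 = 38.348 kPa
Denominator = 19.6·5.3·sin28.5°·cos28.5° = 19.6·5.3·0.4772·0.8788 = 43.561 kPa
FS = 38.348 / 43.561 = 0.880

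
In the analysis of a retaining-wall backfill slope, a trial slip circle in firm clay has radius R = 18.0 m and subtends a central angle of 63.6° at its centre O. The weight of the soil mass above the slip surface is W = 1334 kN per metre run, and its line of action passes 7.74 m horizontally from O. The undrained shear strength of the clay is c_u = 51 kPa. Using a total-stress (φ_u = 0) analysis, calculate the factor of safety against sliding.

Taking moments about the centre O, the resisting moment is provided by the undrained shear strength acting along the arc:
Arc length L_a = R·θ = 18.0·(63.6°·π/180) = 18.0·1.1100 = 19.98 m
M_R = c_u·L_a·R = 51·19.98·18.0 = 18342.1 kN·m/m
M_D = W·d = 1334·7.74 = 10325.2 kN·m/m
FS = M_R / M_D = 18342.1 / 10325.2 = 1.776

FS = 1.78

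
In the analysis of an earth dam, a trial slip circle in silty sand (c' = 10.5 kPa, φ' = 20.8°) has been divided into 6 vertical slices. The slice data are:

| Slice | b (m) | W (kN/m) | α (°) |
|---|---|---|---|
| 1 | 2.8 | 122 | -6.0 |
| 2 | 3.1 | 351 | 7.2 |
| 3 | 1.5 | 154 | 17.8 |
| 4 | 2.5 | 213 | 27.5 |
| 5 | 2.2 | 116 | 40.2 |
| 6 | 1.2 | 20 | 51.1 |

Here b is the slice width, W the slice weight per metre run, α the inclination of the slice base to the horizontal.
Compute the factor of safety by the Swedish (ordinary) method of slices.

FS = 1.88

Ordinary method of slices: FS = Σ[c'·Δl_i + (W_i cosα_i)·tanφ'] / Σ W_i sinα_i, with Δl_i = b_i / cosα_i.
Slice 1: Δl = 2.8/cos(-6.0°) = 2.815 m; N'_1 = 122·cos(-6.0°) = 121.3; c'Δl = 29.56; W sinα = -12.8
Slice 2: Δl = 3.1/cos7.2° = 3.125 m; N'_2 = 351·cos7.2° = 348.2; c'Δl = 32.81; W sinα = 44.0
Slice 3: Δl = 1.5/cos17.8° = 1.575 m; N'_3 = 154·cos17.8° = 146.6; c'Δl = 16.54; W sinα = 47.1
Slice 4: Δl = 2.5/cos27.5° = 2.818 m; N'_4 = 213·cos27.5° = 188.9; c'Δl = 29.59; W sinα = 98.4
Slice 5: Δl = 2.2/cos40.2° = 2.880 m; N'_5 = 116·cos40.2° = 88.6; c'Δl = 30.24; W sinα = 74.9
Slice 6: Δl = 1.2/cos51.1° = 1.911 m; N'_6 = 20·cos51.1° = 12.6; c'Δl = 20.06; W sinα = 15.6
Σc'Δl = 158.8 kN/m; ΣN' = 906.3 kN/m; ΣW sinα = 267.1 kN/m
Resisting = 158.8 + 906.3·tan20.8° = 158.8 + 344.3 = 503.1 kN/m
FS = 503.1 / 267.1 = 1.883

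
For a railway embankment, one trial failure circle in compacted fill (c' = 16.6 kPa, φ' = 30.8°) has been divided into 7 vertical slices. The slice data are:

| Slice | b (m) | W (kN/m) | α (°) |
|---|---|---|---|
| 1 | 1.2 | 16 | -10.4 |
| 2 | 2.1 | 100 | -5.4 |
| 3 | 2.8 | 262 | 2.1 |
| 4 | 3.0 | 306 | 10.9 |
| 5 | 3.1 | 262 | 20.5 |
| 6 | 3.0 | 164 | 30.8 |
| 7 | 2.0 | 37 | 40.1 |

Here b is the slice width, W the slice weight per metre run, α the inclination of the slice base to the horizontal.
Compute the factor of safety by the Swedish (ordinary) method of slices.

FS = 3.77

Ordinary method of slices: FS = Σ[c'·Δl_i + (W_i cosα_i)·tanφ'] / Σ W_i sinα_i, with Δl_i = b_i / cosα_i.
Slice 1: Δl = 1.2/cos(-10.4°) = 1.220 m; N'_1 = 16·cos(-10.4°) = 15.7; c'Δl = 20.25; W sinα = -2.9
Slice 2: Δl = 2.1/cos(-5.4°) = 2.109 m; N'_2 = 100·cos(-5.4°) = 99.6; c'Δl = 35.02; W sinα = -9.4
Slice 3: Δl = 2.8/cos2.1° = 2.802 m; N'_3 = 262·cos2.1° = 261.8; c'Δl = 46.51; W sinα = 9.6
Slice 4: Δl = 3.0/cos10.9° = 3.055 m; N'_4 = 306·cos10.9° = 300.5; c'Δl = 50.71; W sinα = 57.9
Slice 5: Δl = 3.1/cos20.5° = 3.310 m; N'_5 = 262·cos20.5° = 245.4; c'Δl = 54.94; W sinα = 91.8
Slice 6: Δl = 3.0/cos30.8° = 3.493 m; N'_6 = 164·cos30.8° = 140.9; c'Δl = 57.98; W sinα = 84.0
Slice 7: Δl = 2.0/cos40.1° = 2.615 m; N'_7 = 37·cos40.1° = 28.3; c'Δl = 43.40; W sinα = 23.8
Σc'Δl = 308.8 kN/m; ΣN' = 1092.2 kN/m; ΣW sinα = 254.7 kN/m
Resisting = 308.8 + 1092.2·tan30.8° = 308.8 + 651.1 = 959.9 kN/m
FS = 959.9 / 254.7 = 3.768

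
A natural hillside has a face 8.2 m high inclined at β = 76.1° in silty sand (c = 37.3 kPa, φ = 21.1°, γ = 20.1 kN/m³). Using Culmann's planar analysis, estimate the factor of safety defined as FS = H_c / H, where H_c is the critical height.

H_c = (4c/γ) · sinβ cosφ / [1 − cos(β − φ)]
    = (4·37.3/20.1) · sin76.1°·cos21.1° / [1 − cos55.0°]
    = 7.423 · 0.9056 / 0.4264 = 15.76 m
FS = H_c / H = 15.76 / 8.2 = 1.923

FS = 1.92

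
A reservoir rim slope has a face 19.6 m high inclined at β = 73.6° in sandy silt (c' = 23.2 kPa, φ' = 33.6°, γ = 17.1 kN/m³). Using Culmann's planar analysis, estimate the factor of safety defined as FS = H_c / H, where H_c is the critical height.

FS = 0.95

H_c = (4c'/γ) · sinβ cosφ' / [1 − cos(β − φ')]
    = (4·23.2/17.1) · sin73.6°·cos33.6° / [1 − cos40.0°]
    = 5.427 · 0.7990 / 0.2340 = 18.53 m
FS = H_c / H = 18.53 / 19.6 = 0.946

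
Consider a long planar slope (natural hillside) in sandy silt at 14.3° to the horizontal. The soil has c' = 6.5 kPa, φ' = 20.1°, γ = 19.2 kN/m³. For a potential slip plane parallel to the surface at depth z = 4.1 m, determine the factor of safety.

For an infinite slope with a slip plane parallel to the surface (no pore pressure): FS = [c' + γz cos²β tanφ'] / [γz sinβ cosβ].
γz = 19.2·4.1 = 78.72 kN/m²
Numerator = 6.5 + 78.72·cos²14.3°·tan20.1° = 6.5 + 78.72·0.9390·0.3659 = 33.550 kPa
Denominator = 78.72·sin14.3°·cos14.3° = 78.72·0.2470·0.9690 = 18.841 kPa
FS = 33.550 / 18.841 = 1.781

FS = 1.78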